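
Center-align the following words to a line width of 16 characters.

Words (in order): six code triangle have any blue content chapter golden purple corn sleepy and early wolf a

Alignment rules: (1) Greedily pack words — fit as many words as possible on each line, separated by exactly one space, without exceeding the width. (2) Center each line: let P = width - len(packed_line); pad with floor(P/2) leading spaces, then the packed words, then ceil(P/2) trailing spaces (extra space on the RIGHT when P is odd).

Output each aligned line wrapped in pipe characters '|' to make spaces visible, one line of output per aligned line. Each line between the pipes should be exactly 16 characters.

Line 1: ['six', 'code'] (min_width=8, slack=8)
Line 2: ['triangle', 'have'] (min_width=13, slack=3)
Line 3: ['any', 'blue', 'content'] (min_width=16, slack=0)
Line 4: ['chapter', 'golden'] (min_width=14, slack=2)
Line 5: ['purple', 'corn'] (min_width=11, slack=5)
Line 6: ['sleepy', 'and', 'early'] (min_width=16, slack=0)
Line 7: ['wolf', 'a'] (min_width=6, slack=10)

Answer: |    six code    |
| triangle have  |
|any blue content|
| chapter golden |
|  purple corn   |
|sleepy and early|
|     wolf a     |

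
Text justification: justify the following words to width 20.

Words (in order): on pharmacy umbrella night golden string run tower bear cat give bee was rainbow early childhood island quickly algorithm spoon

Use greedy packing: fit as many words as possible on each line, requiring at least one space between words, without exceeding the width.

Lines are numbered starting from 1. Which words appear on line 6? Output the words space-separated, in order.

Line 1: ['on', 'pharmacy', 'umbrella'] (min_width=20, slack=0)
Line 2: ['night', 'golden', 'string'] (min_width=19, slack=1)
Line 3: ['run', 'tower', 'bear', 'cat'] (min_width=18, slack=2)
Line 4: ['give', 'bee', 'was', 'rainbow'] (min_width=20, slack=0)
Line 5: ['early', 'childhood'] (min_width=15, slack=5)
Line 6: ['island', 'quickly'] (min_width=14, slack=6)
Line 7: ['algorithm', 'spoon'] (min_width=15, slack=5)

Answer: island quickly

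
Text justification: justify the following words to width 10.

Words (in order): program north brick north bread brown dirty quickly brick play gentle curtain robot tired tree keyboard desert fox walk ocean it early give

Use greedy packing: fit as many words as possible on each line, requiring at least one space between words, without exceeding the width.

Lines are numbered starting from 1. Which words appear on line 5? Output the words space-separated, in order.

Line 1: ['program'] (min_width=7, slack=3)
Line 2: ['north'] (min_width=5, slack=5)
Line 3: ['brick'] (min_width=5, slack=5)
Line 4: ['north'] (min_width=5, slack=5)
Line 5: ['bread'] (min_width=5, slack=5)
Line 6: ['brown'] (min_width=5, slack=5)
Line 7: ['dirty'] (min_width=5, slack=5)
Line 8: ['quickly'] (min_width=7, slack=3)
Line 9: ['brick', 'play'] (min_width=10, slack=0)
Line 10: ['gentle'] (min_width=6, slack=4)
Line 11: ['curtain'] (min_width=7, slack=3)
Line 12: ['robot'] (min_width=5, slack=5)
Line 13: ['tired', 'tree'] (min_width=10, slack=0)
Line 14: ['keyboard'] (min_width=8, slack=2)
Line 15: ['desert', 'fox'] (min_width=10, slack=0)
Line 16: ['walk', 'ocean'] (min_width=10, slack=0)
Line 17: ['it', 'early'] (min_width=8, slack=2)
Line 18: ['give'] (min_width=4, slack=6)

Answer: bread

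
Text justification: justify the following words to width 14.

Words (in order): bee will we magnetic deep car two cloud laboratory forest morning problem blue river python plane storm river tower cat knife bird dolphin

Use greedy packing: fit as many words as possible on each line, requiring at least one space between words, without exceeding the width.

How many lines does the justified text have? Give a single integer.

Answer: 11

Derivation:
Line 1: ['bee', 'will', 'we'] (min_width=11, slack=3)
Line 2: ['magnetic', 'deep'] (min_width=13, slack=1)
Line 3: ['car', 'two', 'cloud'] (min_width=13, slack=1)
Line 4: ['laboratory'] (min_width=10, slack=4)
Line 5: ['forest', 'morning'] (min_width=14, slack=0)
Line 6: ['problem', 'blue'] (min_width=12, slack=2)
Line 7: ['river', 'python'] (min_width=12, slack=2)
Line 8: ['plane', 'storm'] (min_width=11, slack=3)
Line 9: ['river', 'tower'] (min_width=11, slack=3)
Line 10: ['cat', 'knife', 'bird'] (min_width=14, slack=0)
Line 11: ['dolphin'] (min_width=7, slack=7)
Total lines: 11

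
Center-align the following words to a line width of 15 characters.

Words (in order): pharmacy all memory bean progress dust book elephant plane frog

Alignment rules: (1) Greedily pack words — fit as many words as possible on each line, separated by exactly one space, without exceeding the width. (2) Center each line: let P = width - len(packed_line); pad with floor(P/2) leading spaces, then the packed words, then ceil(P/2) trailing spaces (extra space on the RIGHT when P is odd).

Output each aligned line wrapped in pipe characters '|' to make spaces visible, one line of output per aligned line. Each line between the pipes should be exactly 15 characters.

Answer: | pharmacy all  |
|  memory bean  |
| progress dust |
| book elephant |
|  plane frog   |

Derivation:
Line 1: ['pharmacy', 'all'] (min_width=12, slack=3)
Line 2: ['memory', 'bean'] (min_width=11, slack=4)
Line 3: ['progress', 'dust'] (min_width=13, slack=2)
Line 4: ['book', 'elephant'] (min_width=13, slack=2)
Line 5: ['plane', 'frog'] (min_width=10, slack=5)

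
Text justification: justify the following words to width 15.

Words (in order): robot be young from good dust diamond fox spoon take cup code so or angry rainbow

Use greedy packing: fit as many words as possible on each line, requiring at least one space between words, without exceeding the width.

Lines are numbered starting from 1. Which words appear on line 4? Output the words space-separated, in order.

Answer: spoon take cup

Derivation:
Line 1: ['robot', 'be', 'young'] (min_width=14, slack=1)
Line 2: ['from', 'good', 'dust'] (min_width=14, slack=1)
Line 3: ['diamond', 'fox'] (min_width=11, slack=4)
Line 4: ['spoon', 'take', 'cup'] (min_width=14, slack=1)
Line 5: ['code', 'so', 'or'] (min_width=10, slack=5)
Line 6: ['angry', 'rainbow'] (min_width=13, slack=2)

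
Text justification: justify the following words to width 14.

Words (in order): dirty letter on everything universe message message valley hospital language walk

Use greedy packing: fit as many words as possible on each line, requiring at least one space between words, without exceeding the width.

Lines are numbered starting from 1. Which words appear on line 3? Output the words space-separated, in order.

Answer: universe

Derivation:
Line 1: ['dirty', 'letter'] (min_width=12, slack=2)
Line 2: ['on', 'everything'] (min_width=13, slack=1)
Line 3: ['universe'] (min_width=8, slack=6)
Line 4: ['message'] (min_width=7, slack=7)
Line 5: ['message', 'valley'] (min_width=14, slack=0)
Line 6: ['hospital'] (min_width=8, slack=6)
Line 7: ['language', 'walk'] (min_width=13, slack=1)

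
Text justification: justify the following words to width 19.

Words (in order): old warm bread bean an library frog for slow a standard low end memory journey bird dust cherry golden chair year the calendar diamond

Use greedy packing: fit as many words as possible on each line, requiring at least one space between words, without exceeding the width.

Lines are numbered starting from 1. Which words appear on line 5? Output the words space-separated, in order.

Line 1: ['old', 'warm', 'bread', 'bean'] (min_width=19, slack=0)
Line 2: ['an', 'library', 'frog', 'for'] (min_width=19, slack=0)
Line 3: ['slow', 'a', 'standard', 'low'] (min_width=19, slack=0)
Line 4: ['end', 'memory', 'journey'] (min_width=18, slack=1)
Line 5: ['bird', 'dust', 'cherry'] (min_width=16, slack=3)
Line 6: ['golden', 'chair', 'year'] (min_width=17, slack=2)
Line 7: ['the', 'calendar'] (min_width=12, slack=7)
Line 8: ['diamond'] (min_width=7, slack=12)

Answer: bird dust cherry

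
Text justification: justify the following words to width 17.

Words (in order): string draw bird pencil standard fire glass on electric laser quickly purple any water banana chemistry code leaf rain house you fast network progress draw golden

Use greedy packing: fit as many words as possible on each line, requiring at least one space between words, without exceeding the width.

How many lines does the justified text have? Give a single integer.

Line 1: ['string', 'draw', 'bird'] (min_width=16, slack=1)
Line 2: ['pencil', 'standard'] (min_width=15, slack=2)
Line 3: ['fire', 'glass', 'on'] (min_width=13, slack=4)
Line 4: ['electric', 'laser'] (min_width=14, slack=3)
Line 5: ['quickly', 'purple'] (min_width=14, slack=3)
Line 6: ['any', 'water', 'banana'] (min_width=16, slack=1)
Line 7: ['chemistry', 'code'] (min_width=14, slack=3)
Line 8: ['leaf', 'rain', 'house'] (min_width=15, slack=2)
Line 9: ['you', 'fast', 'network'] (min_width=16, slack=1)
Line 10: ['progress', 'draw'] (min_width=13, slack=4)
Line 11: ['golden'] (min_width=6, slack=11)
Total lines: 11

Answer: 11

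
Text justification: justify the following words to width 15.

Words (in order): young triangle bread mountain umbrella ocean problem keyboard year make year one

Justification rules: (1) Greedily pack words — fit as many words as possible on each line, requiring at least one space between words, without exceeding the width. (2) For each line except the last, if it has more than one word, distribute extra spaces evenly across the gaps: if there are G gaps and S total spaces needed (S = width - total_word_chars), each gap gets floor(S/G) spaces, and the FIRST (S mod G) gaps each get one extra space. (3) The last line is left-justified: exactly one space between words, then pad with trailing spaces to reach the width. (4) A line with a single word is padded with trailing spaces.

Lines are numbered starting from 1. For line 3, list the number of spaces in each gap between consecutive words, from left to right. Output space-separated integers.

Answer: 2

Derivation:
Line 1: ['young', 'triangle'] (min_width=14, slack=1)
Line 2: ['bread', 'mountain'] (min_width=14, slack=1)
Line 3: ['umbrella', 'ocean'] (min_width=14, slack=1)
Line 4: ['problem'] (min_width=7, slack=8)
Line 5: ['keyboard', 'year'] (min_width=13, slack=2)
Line 6: ['make', 'year', 'one'] (min_width=13, slack=2)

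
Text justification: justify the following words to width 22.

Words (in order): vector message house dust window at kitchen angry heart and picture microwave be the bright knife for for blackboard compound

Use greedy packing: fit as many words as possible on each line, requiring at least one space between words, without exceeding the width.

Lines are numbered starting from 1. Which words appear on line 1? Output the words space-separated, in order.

Answer: vector message house

Derivation:
Line 1: ['vector', 'message', 'house'] (min_width=20, slack=2)
Line 2: ['dust', 'window', 'at', 'kitchen'] (min_width=22, slack=0)
Line 3: ['angry', 'heart', 'and'] (min_width=15, slack=7)
Line 4: ['picture', 'microwave', 'be'] (min_width=20, slack=2)
Line 5: ['the', 'bright', 'knife', 'for'] (min_width=20, slack=2)
Line 6: ['for', 'blackboard'] (min_width=14, slack=8)
Line 7: ['compound'] (min_width=8, slack=14)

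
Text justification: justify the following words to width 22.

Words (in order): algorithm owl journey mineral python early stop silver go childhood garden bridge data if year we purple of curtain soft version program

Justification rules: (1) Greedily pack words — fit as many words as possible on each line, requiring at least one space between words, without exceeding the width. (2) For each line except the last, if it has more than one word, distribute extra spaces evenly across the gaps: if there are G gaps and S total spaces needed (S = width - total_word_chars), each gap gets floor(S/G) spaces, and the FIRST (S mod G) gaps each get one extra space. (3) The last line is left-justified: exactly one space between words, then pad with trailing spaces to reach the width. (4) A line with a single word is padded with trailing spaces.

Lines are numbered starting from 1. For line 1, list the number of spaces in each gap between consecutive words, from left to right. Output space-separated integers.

Line 1: ['algorithm', 'owl', 'journey'] (min_width=21, slack=1)
Line 2: ['mineral', 'python', 'early'] (min_width=20, slack=2)
Line 3: ['stop', 'silver', 'go'] (min_width=14, slack=8)
Line 4: ['childhood', 'garden'] (min_width=16, slack=6)
Line 5: ['bridge', 'data', 'if', 'year', 'we'] (min_width=22, slack=0)
Line 6: ['purple', 'of', 'curtain', 'soft'] (min_width=22, slack=0)
Line 7: ['version', 'program'] (min_width=15, slack=7)

Answer: 2 1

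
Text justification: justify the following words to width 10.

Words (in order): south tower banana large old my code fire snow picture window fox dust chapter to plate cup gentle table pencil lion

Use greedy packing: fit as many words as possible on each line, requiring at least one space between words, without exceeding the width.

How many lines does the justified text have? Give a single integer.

Line 1: ['south'] (min_width=5, slack=5)
Line 2: ['tower'] (min_width=5, slack=5)
Line 3: ['banana'] (min_width=6, slack=4)
Line 4: ['large', 'old'] (min_width=9, slack=1)
Line 5: ['my', 'code'] (min_width=7, slack=3)
Line 6: ['fire', 'snow'] (min_width=9, slack=1)
Line 7: ['picture'] (min_width=7, slack=3)
Line 8: ['window', 'fox'] (min_width=10, slack=0)
Line 9: ['dust'] (min_width=4, slack=6)
Line 10: ['chapter', 'to'] (min_width=10, slack=0)
Line 11: ['plate', 'cup'] (min_width=9, slack=1)
Line 12: ['gentle'] (min_width=6, slack=4)
Line 13: ['table'] (min_width=5, slack=5)
Line 14: ['pencil'] (min_width=6, slack=4)
Line 15: ['lion'] (min_width=4, slack=6)
Total lines: 15

Answer: 15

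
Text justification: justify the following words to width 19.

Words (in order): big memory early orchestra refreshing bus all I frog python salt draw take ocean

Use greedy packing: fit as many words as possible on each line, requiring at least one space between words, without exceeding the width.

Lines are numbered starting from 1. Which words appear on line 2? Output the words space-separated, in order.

Answer: orchestra

Derivation:
Line 1: ['big', 'memory', 'early'] (min_width=16, slack=3)
Line 2: ['orchestra'] (min_width=9, slack=10)
Line 3: ['refreshing', 'bus', 'all'] (min_width=18, slack=1)
Line 4: ['I', 'frog', 'python', 'salt'] (min_width=18, slack=1)
Line 5: ['draw', 'take', 'ocean'] (min_width=15, slack=4)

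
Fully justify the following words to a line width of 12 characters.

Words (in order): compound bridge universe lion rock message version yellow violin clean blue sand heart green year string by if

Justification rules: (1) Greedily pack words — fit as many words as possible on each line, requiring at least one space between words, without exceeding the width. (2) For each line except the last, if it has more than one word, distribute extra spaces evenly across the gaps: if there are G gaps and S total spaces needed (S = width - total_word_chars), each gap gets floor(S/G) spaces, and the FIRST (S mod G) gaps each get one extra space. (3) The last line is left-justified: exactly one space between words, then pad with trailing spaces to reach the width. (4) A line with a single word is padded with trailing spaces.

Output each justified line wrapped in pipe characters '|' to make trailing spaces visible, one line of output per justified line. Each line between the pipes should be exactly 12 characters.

Line 1: ['compound'] (min_width=8, slack=4)
Line 2: ['bridge'] (min_width=6, slack=6)
Line 3: ['universe'] (min_width=8, slack=4)
Line 4: ['lion', 'rock'] (min_width=9, slack=3)
Line 5: ['message'] (min_width=7, slack=5)
Line 6: ['version'] (min_width=7, slack=5)
Line 7: ['yellow'] (min_width=6, slack=6)
Line 8: ['violin', 'clean'] (min_width=12, slack=0)
Line 9: ['blue', 'sand'] (min_width=9, slack=3)
Line 10: ['heart', 'green'] (min_width=11, slack=1)
Line 11: ['year', 'string'] (min_width=11, slack=1)
Line 12: ['by', 'if'] (min_width=5, slack=7)

Answer: |compound    |
|bridge      |
|universe    |
|lion    rock|
|message     |
|version     |
|yellow      |
|violin clean|
|blue    sand|
|heart  green|
|year  string|
|by if       |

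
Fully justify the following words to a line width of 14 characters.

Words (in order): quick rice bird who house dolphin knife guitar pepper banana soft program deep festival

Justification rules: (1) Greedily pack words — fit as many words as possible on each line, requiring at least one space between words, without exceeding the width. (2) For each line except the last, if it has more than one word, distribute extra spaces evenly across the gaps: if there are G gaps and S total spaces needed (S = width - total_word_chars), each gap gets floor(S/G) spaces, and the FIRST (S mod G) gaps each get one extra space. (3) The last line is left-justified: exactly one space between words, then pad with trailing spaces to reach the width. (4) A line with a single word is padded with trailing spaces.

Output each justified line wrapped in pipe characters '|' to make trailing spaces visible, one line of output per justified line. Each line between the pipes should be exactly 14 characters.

Answer: |quick     rice|
|bird who house|
|dolphin  knife|
|guitar  pepper|
|banana    soft|
|program   deep|
|festival      |

Derivation:
Line 1: ['quick', 'rice'] (min_width=10, slack=4)
Line 2: ['bird', 'who', 'house'] (min_width=14, slack=0)
Line 3: ['dolphin', 'knife'] (min_width=13, slack=1)
Line 4: ['guitar', 'pepper'] (min_width=13, slack=1)
Line 5: ['banana', 'soft'] (min_width=11, slack=3)
Line 6: ['program', 'deep'] (min_width=12, slack=2)
Line 7: ['festival'] (min_width=8, slack=6)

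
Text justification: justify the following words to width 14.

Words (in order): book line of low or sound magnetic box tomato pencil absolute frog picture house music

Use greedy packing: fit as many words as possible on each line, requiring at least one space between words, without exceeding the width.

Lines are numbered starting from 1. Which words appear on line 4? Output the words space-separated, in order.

Answer: tomato pencil

Derivation:
Line 1: ['book', 'line', 'of'] (min_width=12, slack=2)
Line 2: ['low', 'or', 'sound'] (min_width=12, slack=2)
Line 3: ['magnetic', 'box'] (min_width=12, slack=2)
Line 4: ['tomato', 'pencil'] (min_width=13, slack=1)
Line 5: ['absolute', 'frog'] (min_width=13, slack=1)
Line 6: ['picture', 'house'] (min_width=13, slack=1)
Line 7: ['music'] (min_width=5, slack=9)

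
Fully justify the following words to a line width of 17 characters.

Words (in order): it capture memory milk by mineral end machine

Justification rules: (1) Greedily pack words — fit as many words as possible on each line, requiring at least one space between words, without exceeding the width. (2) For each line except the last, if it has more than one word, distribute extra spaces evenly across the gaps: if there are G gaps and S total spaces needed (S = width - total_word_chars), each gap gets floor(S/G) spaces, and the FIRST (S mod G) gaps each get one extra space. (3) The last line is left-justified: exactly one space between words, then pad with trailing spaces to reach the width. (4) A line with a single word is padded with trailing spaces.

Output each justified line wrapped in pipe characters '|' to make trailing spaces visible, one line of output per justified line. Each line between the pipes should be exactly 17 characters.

Answer: |it capture memory|
|milk  by  mineral|
|end machine      |

Derivation:
Line 1: ['it', 'capture', 'memory'] (min_width=17, slack=0)
Line 2: ['milk', 'by', 'mineral'] (min_width=15, slack=2)
Line 3: ['end', 'machine'] (min_width=11, slack=6)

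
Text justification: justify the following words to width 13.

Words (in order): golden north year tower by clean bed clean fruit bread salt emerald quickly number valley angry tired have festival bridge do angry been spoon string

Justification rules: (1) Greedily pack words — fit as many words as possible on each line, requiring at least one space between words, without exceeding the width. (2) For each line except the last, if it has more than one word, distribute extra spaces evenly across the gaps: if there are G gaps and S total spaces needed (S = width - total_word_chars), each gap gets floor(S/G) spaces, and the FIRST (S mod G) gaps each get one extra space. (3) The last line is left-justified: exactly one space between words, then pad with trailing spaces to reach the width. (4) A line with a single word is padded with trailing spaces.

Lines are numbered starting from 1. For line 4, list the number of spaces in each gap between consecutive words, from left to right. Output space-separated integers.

Line 1: ['golden', 'north'] (min_width=12, slack=1)
Line 2: ['year', 'tower', 'by'] (min_width=13, slack=0)
Line 3: ['clean', 'bed'] (min_width=9, slack=4)
Line 4: ['clean', 'fruit'] (min_width=11, slack=2)
Line 5: ['bread', 'salt'] (min_width=10, slack=3)
Line 6: ['emerald'] (min_width=7, slack=6)
Line 7: ['quickly'] (min_width=7, slack=6)
Line 8: ['number', 'valley'] (min_width=13, slack=0)
Line 9: ['angry', 'tired'] (min_width=11, slack=2)
Line 10: ['have', 'festival'] (min_width=13, slack=0)
Line 11: ['bridge', 'do'] (min_width=9, slack=4)
Line 12: ['angry', 'been'] (min_width=10, slack=3)
Line 13: ['spoon', 'string'] (min_width=12, slack=1)

Answer: 3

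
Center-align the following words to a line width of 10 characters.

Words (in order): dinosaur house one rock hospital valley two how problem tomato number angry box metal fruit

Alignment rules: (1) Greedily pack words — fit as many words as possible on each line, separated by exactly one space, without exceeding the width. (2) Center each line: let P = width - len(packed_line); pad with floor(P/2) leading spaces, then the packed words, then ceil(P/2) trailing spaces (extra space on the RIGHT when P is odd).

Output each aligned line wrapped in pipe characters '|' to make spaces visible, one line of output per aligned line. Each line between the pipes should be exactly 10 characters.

Answer: | dinosaur |
|house one |
|   rock   |
| hospital |
|valley two|
|   how    |
| problem  |
|  tomato  |
|  number  |
|angry box |
|  metal   |
|  fruit   |

Derivation:
Line 1: ['dinosaur'] (min_width=8, slack=2)
Line 2: ['house', 'one'] (min_width=9, slack=1)
Line 3: ['rock'] (min_width=4, slack=6)
Line 4: ['hospital'] (min_width=8, slack=2)
Line 5: ['valley', 'two'] (min_width=10, slack=0)
Line 6: ['how'] (min_width=3, slack=7)
Line 7: ['problem'] (min_width=7, slack=3)
Line 8: ['tomato'] (min_width=6, slack=4)
Line 9: ['number'] (min_width=6, slack=4)
Line 10: ['angry', 'box'] (min_width=9, slack=1)
Line 11: ['metal'] (min_width=5, slack=5)
Line 12: ['fruit'] (min_width=5, slack=5)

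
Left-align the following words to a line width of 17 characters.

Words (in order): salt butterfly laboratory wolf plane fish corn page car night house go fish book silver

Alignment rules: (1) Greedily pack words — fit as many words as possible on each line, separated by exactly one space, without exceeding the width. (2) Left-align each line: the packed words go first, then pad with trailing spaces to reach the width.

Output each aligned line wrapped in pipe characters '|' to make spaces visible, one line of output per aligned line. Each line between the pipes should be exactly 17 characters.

Line 1: ['salt', 'butterfly'] (min_width=14, slack=3)
Line 2: ['laboratory', 'wolf'] (min_width=15, slack=2)
Line 3: ['plane', 'fish', 'corn'] (min_width=15, slack=2)
Line 4: ['page', 'car', 'night'] (min_width=14, slack=3)
Line 5: ['house', 'go', 'fish'] (min_width=13, slack=4)
Line 6: ['book', 'silver'] (min_width=11, slack=6)

Answer: |salt butterfly   |
|laboratory wolf  |
|plane fish corn  |
|page car night   |
|house go fish    |
|book silver      |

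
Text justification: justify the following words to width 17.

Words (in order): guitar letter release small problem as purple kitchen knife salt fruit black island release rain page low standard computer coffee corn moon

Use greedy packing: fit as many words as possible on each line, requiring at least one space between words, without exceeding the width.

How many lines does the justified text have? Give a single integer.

Line 1: ['guitar', 'letter'] (min_width=13, slack=4)
Line 2: ['release', 'small'] (min_width=13, slack=4)
Line 3: ['problem', 'as', 'purple'] (min_width=17, slack=0)
Line 4: ['kitchen', 'knife'] (min_width=13, slack=4)
Line 5: ['salt', 'fruit', 'black'] (min_width=16, slack=1)
Line 6: ['island', 'release'] (min_width=14, slack=3)
Line 7: ['rain', 'page', 'low'] (min_width=13, slack=4)
Line 8: ['standard', 'computer'] (min_width=17, slack=0)
Line 9: ['coffee', 'corn', 'moon'] (min_width=16, slack=1)
Total lines: 9

Answer: 9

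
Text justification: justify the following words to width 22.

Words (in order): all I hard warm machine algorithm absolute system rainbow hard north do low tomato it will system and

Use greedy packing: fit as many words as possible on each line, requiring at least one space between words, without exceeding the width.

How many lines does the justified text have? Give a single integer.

Line 1: ['all', 'I', 'hard', 'warm'] (min_width=15, slack=7)
Line 2: ['machine', 'algorithm'] (min_width=17, slack=5)
Line 3: ['absolute', 'system'] (min_width=15, slack=7)
Line 4: ['rainbow', 'hard', 'north', 'do'] (min_width=21, slack=1)
Line 5: ['low', 'tomato', 'it', 'will'] (min_width=18, slack=4)
Line 6: ['system', 'and'] (min_width=10, slack=12)
Total lines: 6

Answer: 6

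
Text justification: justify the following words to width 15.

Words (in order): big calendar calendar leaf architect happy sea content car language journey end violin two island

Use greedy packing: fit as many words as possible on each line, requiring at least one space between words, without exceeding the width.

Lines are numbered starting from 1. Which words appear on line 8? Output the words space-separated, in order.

Answer: island

Derivation:
Line 1: ['big', 'calendar'] (min_width=12, slack=3)
Line 2: ['calendar', 'leaf'] (min_width=13, slack=2)
Line 3: ['architect', 'happy'] (min_width=15, slack=0)
Line 4: ['sea', 'content', 'car'] (min_width=15, slack=0)
Line 5: ['language'] (min_width=8, slack=7)
Line 6: ['journey', 'end'] (min_width=11, slack=4)
Line 7: ['violin', 'two'] (min_width=10, slack=5)
Line 8: ['island'] (min_width=6, slack=9)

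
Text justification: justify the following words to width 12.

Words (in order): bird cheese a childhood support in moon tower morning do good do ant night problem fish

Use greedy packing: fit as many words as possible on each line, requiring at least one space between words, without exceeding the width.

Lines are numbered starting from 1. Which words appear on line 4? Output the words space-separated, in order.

Answer: moon tower

Derivation:
Line 1: ['bird', 'cheese'] (min_width=11, slack=1)
Line 2: ['a', 'childhood'] (min_width=11, slack=1)
Line 3: ['support', 'in'] (min_width=10, slack=2)
Line 4: ['moon', 'tower'] (min_width=10, slack=2)
Line 5: ['morning', 'do'] (min_width=10, slack=2)
Line 6: ['good', 'do', 'ant'] (min_width=11, slack=1)
Line 7: ['night'] (min_width=5, slack=7)
Line 8: ['problem', 'fish'] (min_width=12, slack=0)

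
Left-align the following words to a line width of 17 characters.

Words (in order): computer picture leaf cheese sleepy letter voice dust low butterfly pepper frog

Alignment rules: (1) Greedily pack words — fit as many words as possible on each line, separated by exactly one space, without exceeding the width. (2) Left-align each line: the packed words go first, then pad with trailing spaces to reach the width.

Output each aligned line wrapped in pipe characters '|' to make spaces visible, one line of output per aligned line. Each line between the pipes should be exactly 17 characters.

Answer: |computer picture |
|leaf cheese      |
|sleepy letter    |
|voice dust low   |
|butterfly pepper |
|frog             |

Derivation:
Line 1: ['computer', 'picture'] (min_width=16, slack=1)
Line 2: ['leaf', 'cheese'] (min_width=11, slack=6)
Line 3: ['sleepy', 'letter'] (min_width=13, slack=4)
Line 4: ['voice', 'dust', 'low'] (min_width=14, slack=3)
Line 5: ['butterfly', 'pepper'] (min_width=16, slack=1)
Line 6: ['frog'] (min_width=4, slack=13)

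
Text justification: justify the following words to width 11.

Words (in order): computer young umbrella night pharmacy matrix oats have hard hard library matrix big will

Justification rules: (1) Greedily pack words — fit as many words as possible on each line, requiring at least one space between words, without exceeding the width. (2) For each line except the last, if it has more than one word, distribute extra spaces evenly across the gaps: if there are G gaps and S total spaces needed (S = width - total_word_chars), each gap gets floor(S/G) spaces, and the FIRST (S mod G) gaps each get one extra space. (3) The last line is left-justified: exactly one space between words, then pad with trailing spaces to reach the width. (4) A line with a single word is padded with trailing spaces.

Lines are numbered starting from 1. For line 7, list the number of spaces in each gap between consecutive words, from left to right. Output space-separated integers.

Answer: 3

Derivation:
Line 1: ['computer'] (min_width=8, slack=3)
Line 2: ['young'] (min_width=5, slack=6)
Line 3: ['umbrella'] (min_width=8, slack=3)
Line 4: ['night'] (min_width=5, slack=6)
Line 5: ['pharmacy'] (min_width=8, slack=3)
Line 6: ['matrix', 'oats'] (min_width=11, slack=0)
Line 7: ['have', 'hard'] (min_width=9, slack=2)
Line 8: ['hard'] (min_width=4, slack=7)
Line 9: ['library'] (min_width=7, slack=4)
Line 10: ['matrix', 'big'] (min_width=10, slack=1)
Line 11: ['will'] (min_width=4, slack=7)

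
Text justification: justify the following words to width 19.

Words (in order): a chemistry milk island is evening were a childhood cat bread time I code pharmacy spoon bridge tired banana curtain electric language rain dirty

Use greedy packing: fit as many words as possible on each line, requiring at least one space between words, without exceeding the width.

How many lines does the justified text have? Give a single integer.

Line 1: ['a', 'chemistry', 'milk'] (min_width=16, slack=3)
Line 2: ['island', 'is', 'evening'] (min_width=17, slack=2)
Line 3: ['were', 'a', 'childhood'] (min_width=16, slack=3)
Line 4: ['cat', 'bread', 'time', 'I'] (min_width=16, slack=3)
Line 5: ['code', 'pharmacy', 'spoon'] (min_width=19, slack=0)
Line 6: ['bridge', 'tired', 'banana'] (min_width=19, slack=0)
Line 7: ['curtain', 'electric'] (min_width=16, slack=3)
Line 8: ['language', 'rain', 'dirty'] (min_width=19, slack=0)
Total lines: 8

Answer: 8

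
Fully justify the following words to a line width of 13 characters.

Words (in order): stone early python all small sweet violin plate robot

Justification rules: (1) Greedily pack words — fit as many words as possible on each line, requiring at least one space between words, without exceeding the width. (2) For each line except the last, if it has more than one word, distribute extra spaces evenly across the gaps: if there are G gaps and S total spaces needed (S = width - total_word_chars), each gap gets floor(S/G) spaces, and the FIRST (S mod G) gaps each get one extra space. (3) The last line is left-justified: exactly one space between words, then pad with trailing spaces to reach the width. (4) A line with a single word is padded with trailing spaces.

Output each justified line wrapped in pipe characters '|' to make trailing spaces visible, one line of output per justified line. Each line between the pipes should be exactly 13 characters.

Answer: |stone   early|
|python    all|
|small   sweet|
|violin  plate|
|robot        |

Derivation:
Line 1: ['stone', 'early'] (min_width=11, slack=2)
Line 2: ['python', 'all'] (min_width=10, slack=3)
Line 3: ['small', 'sweet'] (min_width=11, slack=2)
Line 4: ['violin', 'plate'] (min_width=12, slack=1)
Line 5: ['robot'] (min_width=5, slack=8)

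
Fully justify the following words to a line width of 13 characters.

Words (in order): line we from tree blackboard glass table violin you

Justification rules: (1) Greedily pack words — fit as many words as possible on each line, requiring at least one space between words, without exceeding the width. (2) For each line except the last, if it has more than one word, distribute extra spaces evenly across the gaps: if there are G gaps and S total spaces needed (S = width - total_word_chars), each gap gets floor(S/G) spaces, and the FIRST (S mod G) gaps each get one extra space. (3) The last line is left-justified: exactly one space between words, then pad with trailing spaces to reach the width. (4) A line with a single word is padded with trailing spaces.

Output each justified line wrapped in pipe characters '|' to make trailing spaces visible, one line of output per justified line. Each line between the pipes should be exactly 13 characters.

Answer: |line  we from|
|tree         |
|blackboard   |
|glass   table|
|violin you   |

Derivation:
Line 1: ['line', 'we', 'from'] (min_width=12, slack=1)
Line 2: ['tree'] (min_width=4, slack=9)
Line 3: ['blackboard'] (min_width=10, slack=3)
Line 4: ['glass', 'table'] (min_width=11, slack=2)
Line 5: ['violin', 'you'] (min_width=10, slack=3)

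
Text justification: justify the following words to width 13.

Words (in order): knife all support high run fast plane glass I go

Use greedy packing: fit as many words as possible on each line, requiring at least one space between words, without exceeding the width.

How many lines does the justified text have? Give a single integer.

Answer: 5

Derivation:
Line 1: ['knife', 'all'] (min_width=9, slack=4)
Line 2: ['support', 'high'] (min_width=12, slack=1)
Line 3: ['run', 'fast'] (min_width=8, slack=5)
Line 4: ['plane', 'glass', 'I'] (min_width=13, slack=0)
Line 5: ['go'] (min_width=2, slack=11)
Total lines: 5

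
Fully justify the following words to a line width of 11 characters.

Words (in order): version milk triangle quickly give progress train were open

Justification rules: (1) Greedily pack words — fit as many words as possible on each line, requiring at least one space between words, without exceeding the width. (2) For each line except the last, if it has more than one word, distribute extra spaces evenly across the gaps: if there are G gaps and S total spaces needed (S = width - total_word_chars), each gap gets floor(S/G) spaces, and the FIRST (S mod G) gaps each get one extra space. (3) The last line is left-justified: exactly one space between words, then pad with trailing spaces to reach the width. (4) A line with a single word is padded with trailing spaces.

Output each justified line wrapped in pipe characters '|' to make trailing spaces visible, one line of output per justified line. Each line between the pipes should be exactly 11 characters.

Answer: |version    |
|milk       |
|triangle   |
|quickly    |
|give       |
|progress   |
|train  were|
|open       |

Derivation:
Line 1: ['version'] (min_width=7, slack=4)
Line 2: ['milk'] (min_width=4, slack=7)
Line 3: ['triangle'] (min_width=8, slack=3)
Line 4: ['quickly'] (min_width=7, slack=4)
Line 5: ['give'] (min_width=4, slack=7)
Line 6: ['progress'] (min_width=8, slack=3)
Line 7: ['train', 'were'] (min_width=10, slack=1)
Line 8: ['open'] (min_width=4, slack=7)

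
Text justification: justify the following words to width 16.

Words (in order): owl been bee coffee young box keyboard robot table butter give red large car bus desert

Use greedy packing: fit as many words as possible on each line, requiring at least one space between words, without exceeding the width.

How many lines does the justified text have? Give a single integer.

Answer: 6

Derivation:
Line 1: ['owl', 'been', 'bee'] (min_width=12, slack=4)
Line 2: ['coffee', 'young', 'box'] (min_width=16, slack=0)
Line 3: ['keyboard', 'robot'] (min_width=14, slack=2)
Line 4: ['table', 'butter'] (min_width=12, slack=4)
Line 5: ['give', 'red', 'large'] (min_width=14, slack=2)
Line 6: ['car', 'bus', 'desert'] (min_width=14, slack=2)
Total lines: 6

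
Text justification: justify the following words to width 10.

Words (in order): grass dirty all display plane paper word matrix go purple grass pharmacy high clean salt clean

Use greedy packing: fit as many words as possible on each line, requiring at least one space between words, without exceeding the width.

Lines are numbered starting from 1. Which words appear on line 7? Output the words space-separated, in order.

Answer: purple

Derivation:
Line 1: ['grass'] (min_width=5, slack=5)
Line 2: ['dirty', 'all'] (min_width=9, slack=1)
Line 3: ['display'] (min_width=7, slack=3)
Line 4: ['plane'] (min_width=5, slack=5)
Line 5: ['paper', 'word'] (min_width=10, slack=0)
Line 6: ['matrix', 'go'] (min_width=9, slack=1)
Line 7: ['purple'] (min_width=6, slack=4)
Line 8: ['grass'] (min_width=5, slack=5)
Line 9: ['pharmacy'] (min_width=8, slack=2)
Line 10: ['high', 'clean'] (min_width=10, slack=0)
Line 11: ['salt', 'clean'] (min_width=10, slack=0)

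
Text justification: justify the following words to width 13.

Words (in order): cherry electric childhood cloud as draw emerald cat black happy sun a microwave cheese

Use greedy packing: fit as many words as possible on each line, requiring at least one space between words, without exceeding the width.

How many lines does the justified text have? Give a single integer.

Answer: 9

Derivation:
Line 1: ['cherry'] (min_width=6, slack=7)
Line 2: ['electric'] (min_width=8, slack=5)
Line 3: ['childhood'] (min_width=9, slack=4)
Line 4: ['cloud', 'as', 'draw'] (min_width=13, slack=0)
Line 5: ['emerald', 'cat'] (min_width=11, slack=2)
Line 6: ['black', 'happy'] (min_width=11, slack=2)
Line 7: ['sun', 'a'] (min_width=5, slack=8)
Line 8: ['microwave'] (min_width=9, slack=4)
Line 9: ['cheese'] (min_width=6, slack=7)
Total lines: 9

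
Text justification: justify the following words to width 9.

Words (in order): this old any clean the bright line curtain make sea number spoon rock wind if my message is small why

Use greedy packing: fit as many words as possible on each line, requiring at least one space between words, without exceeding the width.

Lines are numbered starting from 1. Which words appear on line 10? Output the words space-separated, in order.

Answer: rock wind

Derivation:
Line 1: ['this', 'old'] (min_width=8, slack=1)
Line 2: ['any', 'clean'] (min_width=9, slack=0)
Line 3: ['the'] (min_width=3, slack=6)
Line 4: ['bright'] (min_width=6, slack=3)
Line 5: ['line'] (min_width=4, slack=5)
Line 6: ['curtain'] (min_width=7, slack=2)
Line 7: ['make', 'sea'] (min_width=8, slack=1)
Line 8: ['number'] (min_width=6, slack=3)
Line 9: ['spoon'] (min_width=5, slack=4)
Line 10: ['rock', 'wind'] (min_width=9, slack=0)
Line 11: ['if', 'my'] (min_width=5, slack=4)
Line 12: ['message'] (min_width=7, slack=2)
Line 13: ['is', 'small'] (min_width=8, slack=1)
Line 14: ['why'] (min_width=3, slack=6)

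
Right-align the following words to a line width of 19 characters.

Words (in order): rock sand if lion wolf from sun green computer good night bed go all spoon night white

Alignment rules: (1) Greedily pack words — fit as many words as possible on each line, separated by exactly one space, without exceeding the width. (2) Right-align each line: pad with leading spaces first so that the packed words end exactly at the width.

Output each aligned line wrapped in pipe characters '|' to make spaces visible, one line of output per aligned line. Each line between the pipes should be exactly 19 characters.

Answer: |  rock sand if lion|
|wolf from sun green|
|computer good night|
|   bed go all spoon|
|        night white|

Derivation:
Line 1: ['rock', 'sand', 'if', 'lion'] (min_width=17, slack=2)
Line 2: ['wolf', 'from', 'sun', 'green'] (min_width=19, slack=0)
Line 3: ['computer', 'good', 'night'] (min_width=19, slack=0)
Line 4: ['bed', 'go', 'all', 'spoon'] (min_width=16, slack=3)
Line 5: ['night', 'white'] (min_width=11, slack=8)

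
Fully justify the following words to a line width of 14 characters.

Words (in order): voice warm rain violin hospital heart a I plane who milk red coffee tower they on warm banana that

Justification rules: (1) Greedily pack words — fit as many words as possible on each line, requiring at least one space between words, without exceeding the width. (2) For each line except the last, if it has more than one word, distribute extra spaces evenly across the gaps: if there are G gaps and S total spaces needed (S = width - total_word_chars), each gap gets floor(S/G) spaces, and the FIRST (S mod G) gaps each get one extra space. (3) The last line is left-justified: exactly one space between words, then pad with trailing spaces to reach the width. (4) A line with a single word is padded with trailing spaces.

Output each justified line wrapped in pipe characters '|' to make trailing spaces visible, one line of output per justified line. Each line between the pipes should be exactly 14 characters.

Line 1: ['voice', 'warm'] (min_width=10, slack=4)
Line 2: ['rain', 'violin'] (min_width=11, slack=3)
Line 3: ['hospital', 'heart'] (min_width=14, slack=0)
Line 4: ['a', 'I', 'plane', 'who'] (min_width=13, slack=1)
Line 5: ['milk', 'red'] (min_width=8, slack=6)
Line 6: ['coffee', 'tower'] (min_width=12, slack=2)
Line 7: ['they', 'on', 'warm'] (min_width=12, slack=2)
Line 8: ['banana', 'that'] (min_width=11, slack=3)

Answer: |voice     warm|
|rain    violin|
|hospital heart|
|a  I plane who|
|milk       red|
|coffee   tower|
|they  on  warm|
|banana that   |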